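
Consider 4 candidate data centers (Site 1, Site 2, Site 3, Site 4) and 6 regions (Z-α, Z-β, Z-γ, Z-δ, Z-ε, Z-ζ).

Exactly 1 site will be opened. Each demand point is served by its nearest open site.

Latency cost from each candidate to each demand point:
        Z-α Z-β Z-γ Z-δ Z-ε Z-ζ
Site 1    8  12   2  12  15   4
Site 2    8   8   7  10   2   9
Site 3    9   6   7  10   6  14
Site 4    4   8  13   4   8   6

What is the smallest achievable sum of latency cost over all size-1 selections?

Open {Site 4}.
  Z-α→Site 4 4, Z-β→Site 4 8, Z-γ→Site 4 13, Z-δ→Site 4 4, Z-ε→Site 4 8, Z-ζ→Site 4 6  ⇒ total 43.
Compare {Site 2}: total 44.
Compare {Site 3}: total 52.
No size-1 selection does better; minimum is 43.

43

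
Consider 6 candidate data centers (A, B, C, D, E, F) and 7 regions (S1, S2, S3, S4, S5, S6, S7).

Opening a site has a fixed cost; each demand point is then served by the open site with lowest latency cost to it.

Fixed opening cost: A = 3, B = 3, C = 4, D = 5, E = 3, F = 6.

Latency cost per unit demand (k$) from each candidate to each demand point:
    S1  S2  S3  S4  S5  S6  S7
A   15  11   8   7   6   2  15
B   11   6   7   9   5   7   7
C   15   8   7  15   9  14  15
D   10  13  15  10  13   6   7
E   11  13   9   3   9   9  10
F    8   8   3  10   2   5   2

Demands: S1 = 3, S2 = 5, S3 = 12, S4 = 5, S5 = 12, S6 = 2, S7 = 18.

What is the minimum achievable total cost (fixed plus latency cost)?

Open {A, B, E, F}: assign each demand point to its cheapest open site.
  S1→F 3×8=24, S2→B 5×6=30, S3→F 12×3=36, S4→E 5×3=15, S5→F 12×2=24, S6→A 2×2=4, S7→F 18×2=36
  latency cost 169, fixed 15 → total 184.
Compare {B, E, F}: latency cost 175 + fixed 12 = 187.
Compare {A, B, C, E, F}: latency cost 169 + fixed 19 = 188.
Compare {A, B, D, E, F}: latency cost 169 + fixed 20 = 189.
All other subsets cost ≥ 187. Minimum total cost: 184.

184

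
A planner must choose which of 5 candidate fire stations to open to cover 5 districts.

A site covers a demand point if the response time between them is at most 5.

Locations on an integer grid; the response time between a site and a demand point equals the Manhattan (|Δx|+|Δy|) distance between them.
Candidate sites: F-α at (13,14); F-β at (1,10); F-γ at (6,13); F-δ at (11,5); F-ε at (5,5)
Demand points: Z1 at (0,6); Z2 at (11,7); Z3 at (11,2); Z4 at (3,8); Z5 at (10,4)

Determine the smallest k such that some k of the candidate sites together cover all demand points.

Coverage sets (demand points within 5 of each site):
  F-α: {}
  F-β: {Z1, Z4}
  F-γ: {}
  F-δ: {Z2, Z3, Z5}
  F-ε: {Z4}
No single site covers all 5 demand points.
But {F-β, F-δ} covers everything, so the minimum is 2.

2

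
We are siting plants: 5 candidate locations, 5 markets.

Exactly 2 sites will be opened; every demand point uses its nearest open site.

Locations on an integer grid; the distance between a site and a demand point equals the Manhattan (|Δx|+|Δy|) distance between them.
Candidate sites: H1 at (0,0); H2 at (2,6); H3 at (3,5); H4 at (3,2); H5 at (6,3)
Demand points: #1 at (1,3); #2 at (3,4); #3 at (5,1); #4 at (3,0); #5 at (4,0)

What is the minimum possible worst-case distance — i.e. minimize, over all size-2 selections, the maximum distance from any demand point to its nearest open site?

3

Open {H1, H4}.
  Farthest demand point is #1 at distance 3 (to H4); all others are ≤ 3.
With {H2, H4} the worst case is 3.
With {H3, H4} the worst case is 3.
No size-2 selection achieves below 3.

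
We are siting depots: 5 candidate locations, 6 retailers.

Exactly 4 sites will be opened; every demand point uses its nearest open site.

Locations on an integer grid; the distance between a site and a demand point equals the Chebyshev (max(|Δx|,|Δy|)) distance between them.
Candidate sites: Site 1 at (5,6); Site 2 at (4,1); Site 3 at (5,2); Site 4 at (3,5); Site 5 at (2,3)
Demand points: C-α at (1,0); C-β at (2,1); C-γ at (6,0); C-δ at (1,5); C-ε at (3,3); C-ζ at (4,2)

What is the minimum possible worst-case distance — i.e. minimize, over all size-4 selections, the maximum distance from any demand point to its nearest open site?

3

Open {Site 1, Site 2, Site 3, Site 4}.
  Farthest demand point is C-α at distance 3 (to Site 2); all others are ≤ 3.
With {Site 1, Site 2, Site 3, Site 5} the worst case is 3.
With {Site 1, Site 2, Site 4, Site 5} the worst case is 3.
No size-4 selection achieves below 3.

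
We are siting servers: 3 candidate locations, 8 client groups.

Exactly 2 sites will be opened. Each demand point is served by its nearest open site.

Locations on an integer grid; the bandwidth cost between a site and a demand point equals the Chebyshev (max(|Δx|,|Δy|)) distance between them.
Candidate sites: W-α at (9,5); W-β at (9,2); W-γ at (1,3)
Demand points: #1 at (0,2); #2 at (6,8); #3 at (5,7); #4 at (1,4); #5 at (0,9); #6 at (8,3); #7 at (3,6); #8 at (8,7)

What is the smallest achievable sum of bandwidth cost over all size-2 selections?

Open {W-α, W-γ}.
  #1→W-γ 1, #2→W-α 3, #3→W-α 4, #4→W-γ 1, #5→W-γ 6, #6→W-α 2, #7→W-γ 3, #8→W-α 2  ⇒ total 22.
Compare {W-β, W-γ}: total 26.
Compare {W-α, W-β}: total 42.

22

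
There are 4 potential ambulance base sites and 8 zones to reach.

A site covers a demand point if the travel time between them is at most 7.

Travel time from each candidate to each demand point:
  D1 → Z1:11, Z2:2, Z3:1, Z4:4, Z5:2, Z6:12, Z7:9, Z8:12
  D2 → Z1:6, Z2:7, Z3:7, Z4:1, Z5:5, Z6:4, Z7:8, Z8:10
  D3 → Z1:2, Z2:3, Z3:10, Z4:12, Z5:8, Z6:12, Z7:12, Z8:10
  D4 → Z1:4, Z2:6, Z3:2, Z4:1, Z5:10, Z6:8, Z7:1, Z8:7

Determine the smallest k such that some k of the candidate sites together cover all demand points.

Coverage sets (demand points within 7 of each site):
  D1: {Z2, Z3, Z4, Z5}
  D2: {Z1, Z2, Z3, Z4, Z5, Z6}
  D3: {Z1, Z2}
  D4: {Z1, Z2, Z3, Z4, Z7, Z8}
No single site covers all 8 demand points.
But {D2, D4} covers everything, so the minimum is 2.

2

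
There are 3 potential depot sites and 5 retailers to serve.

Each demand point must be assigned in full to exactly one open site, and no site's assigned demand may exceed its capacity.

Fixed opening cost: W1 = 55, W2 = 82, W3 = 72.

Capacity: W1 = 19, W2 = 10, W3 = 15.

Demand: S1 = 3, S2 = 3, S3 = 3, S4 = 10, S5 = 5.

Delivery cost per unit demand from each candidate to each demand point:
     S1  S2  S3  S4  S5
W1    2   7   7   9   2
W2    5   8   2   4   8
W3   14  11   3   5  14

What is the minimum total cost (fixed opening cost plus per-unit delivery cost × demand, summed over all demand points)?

223

Open {W1, W3}; cheapest assignment that respects the capacities:
  W1 (cap 19, load 11): S1, S2, S5 — cost 3×2 + 3×7 + 5×2 = 37
  W3 (cap 15, load 13): S3, S4 — cost 3×3 + 10×5 = 59
  Shipping 96, fixed 127 → total 223.
  Any other capacity-feasible assignment to {W1, W3} ships for at least 96.
Compare {W1, W2}: its best feasible assignment gives total 235.
Compare {W1, W2, W3}: its best feasible assignment gives total 295.
Every other set of open sites that can feasibly serve all demand totals ≥ 235 even under its best assignment. Minimum: 223.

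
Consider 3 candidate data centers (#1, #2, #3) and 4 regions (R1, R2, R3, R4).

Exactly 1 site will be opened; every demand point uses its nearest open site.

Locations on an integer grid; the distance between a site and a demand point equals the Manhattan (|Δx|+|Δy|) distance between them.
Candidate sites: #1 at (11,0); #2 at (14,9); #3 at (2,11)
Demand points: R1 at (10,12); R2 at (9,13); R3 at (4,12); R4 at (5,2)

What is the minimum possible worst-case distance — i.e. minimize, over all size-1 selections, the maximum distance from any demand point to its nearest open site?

12

Open {#3}.
  Farthest demand point is R4 at distance 12 (to #3); all others are ≤ 12.
With {#2} the worst case is 16.
With {#1} the worst case is 19.
No size-1 selection achieves below 12.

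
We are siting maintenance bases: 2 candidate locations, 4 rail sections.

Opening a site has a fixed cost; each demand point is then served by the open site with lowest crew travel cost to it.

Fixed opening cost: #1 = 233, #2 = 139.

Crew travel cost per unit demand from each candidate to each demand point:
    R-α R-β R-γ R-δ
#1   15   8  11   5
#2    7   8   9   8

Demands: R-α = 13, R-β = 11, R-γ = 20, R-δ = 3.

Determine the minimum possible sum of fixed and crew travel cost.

Open {#2}: assign each demand point to its cheapest open site.
  R-α→#2 13×7=91, R-β→#2 11×8=88, R-γ→#2 20×9=180, R-δ→#2 3×8=24
  crew travel cost 383, fixed 139 → total 522.
Compare {#1, #2}: crew travel cost 374 + fixed 372 = 746.
Compare {#1}: crew travel cost 518 + fixed 233 = 751.

522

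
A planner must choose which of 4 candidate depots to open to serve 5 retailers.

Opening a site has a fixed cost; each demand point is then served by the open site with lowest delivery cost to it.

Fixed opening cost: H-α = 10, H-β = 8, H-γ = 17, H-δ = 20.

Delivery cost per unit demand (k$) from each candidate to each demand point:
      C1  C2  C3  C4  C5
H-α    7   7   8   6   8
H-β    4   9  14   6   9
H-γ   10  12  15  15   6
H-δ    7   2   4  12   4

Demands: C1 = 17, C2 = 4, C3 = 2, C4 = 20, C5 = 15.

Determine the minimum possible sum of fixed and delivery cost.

292

Open {H-β, H-δ}: assign each demand point to its cheapest open site.
  C1→H-β 17×4=68, C2→H-δ 4×2=8, C3→H-δ 2×4=8, C4→H-β 20×6=120, C5→H-δ 15×4=60
  delivery cost 264, fixed 28 → total 292.
Compare {H-α, H-β, H-δ}: delivery cost 264 + fixed 38 = 302.
Compare {H-β, H-γ, H-δ}: delivery cost 264 + fixed 45 = 309.
Compare {H-α, H-β, H-γ, H-δ}: delivery cost 264 + fixed 55 = 319.
All other subsets cost ≥ 302. Minimum total cost: 292.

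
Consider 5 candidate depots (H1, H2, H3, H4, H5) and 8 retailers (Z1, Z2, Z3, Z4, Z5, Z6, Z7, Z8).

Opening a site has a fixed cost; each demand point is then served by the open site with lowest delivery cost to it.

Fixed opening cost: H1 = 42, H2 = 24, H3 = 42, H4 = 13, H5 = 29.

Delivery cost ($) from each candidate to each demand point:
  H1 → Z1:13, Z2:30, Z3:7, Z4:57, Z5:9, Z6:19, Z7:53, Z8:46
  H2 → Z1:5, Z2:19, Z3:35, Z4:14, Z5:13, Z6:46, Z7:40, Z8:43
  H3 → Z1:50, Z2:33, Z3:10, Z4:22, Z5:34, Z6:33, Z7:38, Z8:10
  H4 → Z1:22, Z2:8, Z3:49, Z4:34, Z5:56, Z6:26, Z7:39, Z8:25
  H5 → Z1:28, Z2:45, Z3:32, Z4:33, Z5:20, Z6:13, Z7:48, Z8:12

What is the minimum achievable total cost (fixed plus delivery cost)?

Open {H2, H5}: assign each demand point to its cheapest open site.
  Z1→H2 5, Z2→H2 19, Z3→H5 32, Z4→H2 14, Z5→H2 13, Z6→H5 13, Z7→H2 40, Z8→H5 12
  delivery cost 148, fixed 53 → total 201.
Compare {H2, H4}: delivery cost 165 + fixed 37 = 202.
Compare {H2, H4, H5}: delivery cost 136 + fixed 66 = 202.
Compare {H2, H3, H4}: delivery cost 124 + fixed 79 = 203.
All other subsets cost ≥ 202. Minimum total cost: 201.

201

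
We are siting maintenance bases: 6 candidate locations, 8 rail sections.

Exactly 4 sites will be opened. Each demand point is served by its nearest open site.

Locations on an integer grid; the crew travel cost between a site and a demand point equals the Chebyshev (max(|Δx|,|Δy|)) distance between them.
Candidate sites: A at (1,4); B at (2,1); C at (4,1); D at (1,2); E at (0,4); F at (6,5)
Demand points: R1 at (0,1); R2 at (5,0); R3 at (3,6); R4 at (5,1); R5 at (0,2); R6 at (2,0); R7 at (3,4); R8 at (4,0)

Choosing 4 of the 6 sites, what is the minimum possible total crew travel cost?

Open {A, B, C, D}.
  R1→D 1, R2→C 1, R3→A 2, R4→C 1, R5→D 1, R6→B 1, R7→A 2, R8→C 1  ⇒ total 10.
Compare {A, C, D, E}: total 11.
Compare {A, C, D, F}: total 11.
No size-4 selection does better; minimum is 10.

10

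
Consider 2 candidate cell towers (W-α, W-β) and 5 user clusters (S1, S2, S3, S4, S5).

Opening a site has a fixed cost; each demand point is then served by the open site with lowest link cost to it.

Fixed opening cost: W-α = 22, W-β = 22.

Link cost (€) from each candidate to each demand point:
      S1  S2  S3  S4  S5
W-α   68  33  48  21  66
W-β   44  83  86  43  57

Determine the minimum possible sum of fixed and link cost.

Open {W-α, W-β}: assign each demand point to its cheapest open site.
  S1→W-β 44, S2→W-α 33, S3→W-α 48, S4→W-α 21, S5→W-β 57
  link cost 203, fixed 44 → total 247.
Compare {W-α}: link cost 236 + fixed 22 = 258.
Compare {W-β}: link cost 313 + fixed 22 = 335.

247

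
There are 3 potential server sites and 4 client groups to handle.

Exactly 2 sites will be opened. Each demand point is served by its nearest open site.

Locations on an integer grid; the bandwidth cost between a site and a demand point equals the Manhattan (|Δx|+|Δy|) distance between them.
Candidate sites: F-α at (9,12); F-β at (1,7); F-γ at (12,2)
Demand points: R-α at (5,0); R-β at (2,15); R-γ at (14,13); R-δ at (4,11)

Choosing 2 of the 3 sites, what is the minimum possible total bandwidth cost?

31

Open {F-α, F-γ}.
  R-α→F-γ 9, R-β→F-α 10, R-γ→F-α 6, R-δ→F-α 6  ⇒ total 31.
Compare {F-α, F-β}: total 32.
Compare {F-β, F-γ}: total 38.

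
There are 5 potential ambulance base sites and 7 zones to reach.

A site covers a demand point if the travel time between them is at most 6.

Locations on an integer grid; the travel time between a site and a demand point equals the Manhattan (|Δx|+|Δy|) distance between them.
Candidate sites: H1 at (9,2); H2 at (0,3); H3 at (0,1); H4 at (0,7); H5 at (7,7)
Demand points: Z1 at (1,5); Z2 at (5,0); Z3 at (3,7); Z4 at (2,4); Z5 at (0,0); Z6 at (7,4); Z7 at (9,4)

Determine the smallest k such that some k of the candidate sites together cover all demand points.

Coverage sets (demand points within 6 of each site):
  H1: {Z2, Z6, Z7}
  H2: {Z1, Z4, Z5}
  H3: {Z1, Z2, Z4, Z5}
  H4: {Z1, Z3, Z4}
  H5: {Z3, Z6, Z7}
No single site covers all 7 demand points.
But {H3, H5} covers everything, so the minimum is 2.

2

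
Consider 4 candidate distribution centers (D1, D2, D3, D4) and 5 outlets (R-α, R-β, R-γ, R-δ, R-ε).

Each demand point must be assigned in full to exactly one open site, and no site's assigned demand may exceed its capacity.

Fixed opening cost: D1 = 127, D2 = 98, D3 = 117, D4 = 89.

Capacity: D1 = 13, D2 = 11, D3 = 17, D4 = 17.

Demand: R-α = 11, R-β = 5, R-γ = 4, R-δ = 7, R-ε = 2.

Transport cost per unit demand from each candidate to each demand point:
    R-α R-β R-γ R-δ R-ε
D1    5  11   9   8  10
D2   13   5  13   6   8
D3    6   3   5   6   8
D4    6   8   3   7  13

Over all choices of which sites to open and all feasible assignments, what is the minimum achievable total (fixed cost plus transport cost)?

Open {D3, D4}; cheapest assignment that respects the capacities:
  D3 (cap 17, load 14): R-β, R-δ, R-ε — cost 5×3 + 7×6 + 2×8 = 73
  D4 (cap 17, load 15): R-α, R-γ — cost 11×6 + 4×3 = 78
  Shipping 151, fixed 206 → total 357.
  Any other capacity-feasible assignment to {D3, D4} ships for at least 151.
Compare {D1, D4}: its best feasible assignment gives total 392.
Compare {D1, D3}: its best feasible assignment gives total 396.
Every other set of open sites that can feasibly serve all demand totals ≥ 392 even under its best assignment. Minimum: 357.

357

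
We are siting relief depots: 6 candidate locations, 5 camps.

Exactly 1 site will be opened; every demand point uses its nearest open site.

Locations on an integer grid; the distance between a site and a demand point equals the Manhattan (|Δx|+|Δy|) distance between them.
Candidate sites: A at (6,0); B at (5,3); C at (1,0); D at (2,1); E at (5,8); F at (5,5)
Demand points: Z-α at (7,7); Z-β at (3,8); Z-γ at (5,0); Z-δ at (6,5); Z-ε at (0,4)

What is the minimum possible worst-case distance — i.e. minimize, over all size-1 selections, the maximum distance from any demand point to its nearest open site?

6

Open {F}.
  Farthest demand point is Z-ε at distance 6 (to F); all others are ≤ 6.
With {B} the worst case is 7.
With {E} the worst case is 9.
No size-1 selection achieves below 6.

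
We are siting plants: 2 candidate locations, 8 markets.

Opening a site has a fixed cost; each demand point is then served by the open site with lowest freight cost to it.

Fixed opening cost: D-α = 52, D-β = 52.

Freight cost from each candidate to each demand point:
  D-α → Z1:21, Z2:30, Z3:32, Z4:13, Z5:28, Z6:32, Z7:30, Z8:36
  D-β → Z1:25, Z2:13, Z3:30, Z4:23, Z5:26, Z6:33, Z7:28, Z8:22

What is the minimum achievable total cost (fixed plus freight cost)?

252

Open {D-β}: assign each demand point to its cheapest open site.
  Z1→D-β 25, Z2→D-β 13, Z3→D-β 30, Z4→D-β 23, Z5→D-β 26, Z6→D-β 33, Z7→D-β 28, Z8→D-β 22
  freight cost 200, fixed 52 → total 252.
Compare {D-α}: freight cost 222 + fixed 52 = 274.
Compare {D-α, D-β}: freight cost 185 + fixed 104 = 289.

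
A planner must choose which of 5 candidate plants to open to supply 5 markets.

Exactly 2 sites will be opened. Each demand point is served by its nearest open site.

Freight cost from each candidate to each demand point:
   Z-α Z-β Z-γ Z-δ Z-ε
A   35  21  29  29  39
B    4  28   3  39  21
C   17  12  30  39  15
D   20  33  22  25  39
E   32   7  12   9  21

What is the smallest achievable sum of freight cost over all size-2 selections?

Open {B, E}.
  Z-α→B 4, Z-β→E 7, Z-γ→B 3, Z-δ→E 9, Z-ε→B 21  ⇒ total 44.
Compare {C, E}: total 60.
Compare {D, E}: total 69.
No size-2 selection does better; minimum is 44.

44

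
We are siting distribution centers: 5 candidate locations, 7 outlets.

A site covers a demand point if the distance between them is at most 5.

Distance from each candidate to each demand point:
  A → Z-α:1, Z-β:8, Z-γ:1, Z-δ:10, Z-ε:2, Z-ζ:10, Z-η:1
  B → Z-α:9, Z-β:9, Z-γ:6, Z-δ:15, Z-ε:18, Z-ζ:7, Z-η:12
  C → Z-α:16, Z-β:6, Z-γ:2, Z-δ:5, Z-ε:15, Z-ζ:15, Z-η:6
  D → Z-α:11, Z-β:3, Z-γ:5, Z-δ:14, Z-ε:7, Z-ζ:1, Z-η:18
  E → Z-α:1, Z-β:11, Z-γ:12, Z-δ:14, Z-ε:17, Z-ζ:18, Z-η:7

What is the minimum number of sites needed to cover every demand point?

Coverage sets (demand points within 5 of each site):
  A: {Z-α, Z-γ, Z-ε, Z-η}
  B: {}
  C: {Z-γ, Z-δ}
  D: {Z-β, Z-γ, Z-ζ}
  E: {Z-α}
No 2 sites suffice: every size-2 union leaves at least one demand point uncovered.
But {A, C, D} covers everything, so the minimum is 3.

3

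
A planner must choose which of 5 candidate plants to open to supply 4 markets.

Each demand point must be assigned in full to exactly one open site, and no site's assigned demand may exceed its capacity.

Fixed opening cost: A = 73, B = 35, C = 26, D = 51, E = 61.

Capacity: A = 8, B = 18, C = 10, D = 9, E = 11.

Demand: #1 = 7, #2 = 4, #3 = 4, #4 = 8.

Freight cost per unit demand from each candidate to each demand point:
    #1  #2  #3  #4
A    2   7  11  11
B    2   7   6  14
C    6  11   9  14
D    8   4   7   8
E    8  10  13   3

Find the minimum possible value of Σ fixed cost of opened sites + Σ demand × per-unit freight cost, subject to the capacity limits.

186

Open {B, E}; cheapest assignment that respects the capacities:
  B (cap 18, load 15): #1, #2, #3 — cost 7×2 + 4×7 + 4×6 = 66
  E (cap 11, load 8): #4 — cost 8×3 = 24
  Shipping 90, fixed 96 → total 186.
  Any other capacity-feasible assignment to {B, E} ships for at least 90.
Compare {B, C, E}: its best feasible assignment gives total 212.
Compare {B, D}: its best feasible assignment gives total 216.
Every other set of open sites that can feasibly serve all demand totals ≥ 212 even under its best assignment. Minimum: 186.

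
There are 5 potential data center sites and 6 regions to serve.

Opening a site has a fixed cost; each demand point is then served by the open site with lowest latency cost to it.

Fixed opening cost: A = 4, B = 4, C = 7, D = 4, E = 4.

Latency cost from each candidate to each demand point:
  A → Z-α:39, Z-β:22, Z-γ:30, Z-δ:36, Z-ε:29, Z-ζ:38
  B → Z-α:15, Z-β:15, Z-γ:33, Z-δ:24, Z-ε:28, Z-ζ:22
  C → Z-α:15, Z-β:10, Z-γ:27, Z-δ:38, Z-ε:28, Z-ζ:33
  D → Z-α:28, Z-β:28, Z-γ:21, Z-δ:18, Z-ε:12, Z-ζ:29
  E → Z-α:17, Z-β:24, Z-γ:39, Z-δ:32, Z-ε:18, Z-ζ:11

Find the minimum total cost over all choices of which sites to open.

Open {C, D, E}: assign each demand point to its cheapest open site.
  Z-α→C 15, Z-β→C 10, Z-γ→D 21, Z-δ→D 18, Z-ε→D 12, Z-ζ→E 11
  latency cost 87, fixed 15 → total 102.
Compare {B, D, E}: latency cost 92 + fixed 12 = 104.
Compare {A, C, D, E}: latency cost 87 + fixed 19 = 106.
Compare {B, C, D, E}: latency cost 87 + fixed 19 = 106.
All other subsets cost ≥ 104. Minimum total cost: 102.

102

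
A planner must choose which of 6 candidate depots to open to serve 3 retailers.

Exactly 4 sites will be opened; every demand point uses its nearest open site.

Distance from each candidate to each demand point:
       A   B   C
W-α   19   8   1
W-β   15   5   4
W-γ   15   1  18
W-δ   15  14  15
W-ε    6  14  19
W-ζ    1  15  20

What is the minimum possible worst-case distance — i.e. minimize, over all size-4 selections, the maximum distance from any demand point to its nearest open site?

1

Open {W-α, W-β, W-γ, W-ζ}.
  Farthest demand point is A at distance 1 (to W-ζ); all others are ≤ 1.
With {W-α, W-γ, W-δ, W-ζ} the worst case is 1.
With {W-α, W-γ, W-ε, W-ζ} the worst case is 1.
No size-4 selection achieves below 1.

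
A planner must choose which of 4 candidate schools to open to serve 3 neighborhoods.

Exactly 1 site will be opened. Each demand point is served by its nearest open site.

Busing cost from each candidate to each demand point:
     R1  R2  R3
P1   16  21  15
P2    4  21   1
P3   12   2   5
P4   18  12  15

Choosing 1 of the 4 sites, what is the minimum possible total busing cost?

Open {P3}.
  R1→P3 12, R2→P3 2, R3→P3 5  ⇒ total 19.
Compare {P2}: total 26.
Compare {P4}: total 45.
No size-1 selection does better; minimum is 19.

19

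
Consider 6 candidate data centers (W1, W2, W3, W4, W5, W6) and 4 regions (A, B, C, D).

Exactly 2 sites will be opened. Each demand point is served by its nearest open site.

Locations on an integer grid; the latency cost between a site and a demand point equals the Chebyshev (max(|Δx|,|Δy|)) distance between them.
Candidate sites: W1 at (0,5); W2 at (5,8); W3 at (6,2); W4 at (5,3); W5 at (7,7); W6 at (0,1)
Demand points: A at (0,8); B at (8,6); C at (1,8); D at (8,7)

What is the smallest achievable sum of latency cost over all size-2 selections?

Open {W1, W5}.
  A→W1 3, B→W5 1, C→W1 3, D→W5 1  ⇒ total 8.
Compare {W2, W5}: total 11.
Compare {W1, W2}: total 12.
No size-2 selection does better; minimum is 8.

8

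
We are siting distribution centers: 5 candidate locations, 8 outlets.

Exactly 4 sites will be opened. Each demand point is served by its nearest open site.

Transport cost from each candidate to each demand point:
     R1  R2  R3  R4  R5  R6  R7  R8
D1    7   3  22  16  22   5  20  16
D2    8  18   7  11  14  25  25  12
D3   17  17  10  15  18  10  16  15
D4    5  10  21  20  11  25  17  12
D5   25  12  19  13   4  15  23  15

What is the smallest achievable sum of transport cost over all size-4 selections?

64

Open {D1, D2, D4, D5}.
  R1→D4 5, R2→D1 3, R3→D2 7, R4→D2 11, R5→D5 4, R6→D1 5, R7→D4 17, R8→D2 12  ⇒ total 64.
Compare {D1, D2, D3, D5}: total 65.
Compare {D1, D3, D4, D5}: total 68.
No size-4 selection does better; minimum is 64.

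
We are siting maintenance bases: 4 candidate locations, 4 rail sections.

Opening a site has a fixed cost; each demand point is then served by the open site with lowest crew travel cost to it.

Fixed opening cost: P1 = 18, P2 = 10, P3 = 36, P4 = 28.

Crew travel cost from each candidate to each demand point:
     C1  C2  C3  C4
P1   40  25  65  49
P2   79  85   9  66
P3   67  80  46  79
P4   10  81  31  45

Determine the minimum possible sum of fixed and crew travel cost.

145

Open {P1, P2, P4}: assign each demand point to its cheapest open site.
  C1→P4 10, C2→P1 25, C3→P2 9, C4→P4 45
  crew travel cost 89, fixed 56 → total 145.
Compare {P1, P2}: crew travel cost 123 + fixed 28 = 151.
Compare {P1, P4}: crew travel cost 111 + fixed 46 = 157.
Compare {P1, P2, P3, P4}: crew travel cost 89 + fixed 92 = 181.
All other subsets cost ≥ 151. Minimum total cost: 145.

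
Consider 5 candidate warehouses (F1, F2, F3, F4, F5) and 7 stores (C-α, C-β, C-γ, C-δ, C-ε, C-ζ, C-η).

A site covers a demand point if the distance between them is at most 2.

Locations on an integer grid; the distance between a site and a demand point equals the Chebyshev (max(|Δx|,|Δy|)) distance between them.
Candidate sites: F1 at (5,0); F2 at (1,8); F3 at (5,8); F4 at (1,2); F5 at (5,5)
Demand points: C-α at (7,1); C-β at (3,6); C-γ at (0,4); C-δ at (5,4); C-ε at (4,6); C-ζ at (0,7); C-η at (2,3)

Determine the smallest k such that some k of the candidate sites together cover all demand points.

Coverage sets (demand points within 2 of each site):
  F1: {C-α}
  F2: {C-β, C-ζ}
  F3: {C-β, C-ε}
  F4: {C-γ, C-η}
  F5: {C-β, C-δ, C-ε}
No 3 sites suffice: every size-3 union leaves at least one demand point uncovered.
But {F1, F2, F4, F5} covers everything, so the minimum is 4.

4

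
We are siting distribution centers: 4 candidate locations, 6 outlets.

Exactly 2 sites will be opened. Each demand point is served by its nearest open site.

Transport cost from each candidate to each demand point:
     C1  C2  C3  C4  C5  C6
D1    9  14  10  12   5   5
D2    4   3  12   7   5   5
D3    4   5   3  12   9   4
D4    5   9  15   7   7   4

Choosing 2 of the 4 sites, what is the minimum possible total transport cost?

Open {D2, D3}.
  C1→D2 4, C2→D2 3, C3→D3 3, C4→D2 7, C5→D2 5, C6→D3 4  ⇒ total 26.
Compare {D3, D4}: total 30.
Compare {D1, D3}: total 33.
No size-2 selection does better; minimum is 26.

26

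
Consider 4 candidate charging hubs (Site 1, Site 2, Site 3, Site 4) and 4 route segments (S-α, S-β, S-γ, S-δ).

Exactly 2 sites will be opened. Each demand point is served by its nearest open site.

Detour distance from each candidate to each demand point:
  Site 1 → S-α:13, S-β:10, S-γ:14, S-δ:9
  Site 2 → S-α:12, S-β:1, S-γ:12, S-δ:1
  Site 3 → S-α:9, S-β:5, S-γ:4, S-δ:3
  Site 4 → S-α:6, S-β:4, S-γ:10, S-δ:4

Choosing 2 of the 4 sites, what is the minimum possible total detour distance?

15

Open {Site 2, Site 3}.
  S-α→Site 3 9, S-β→Site 2 1, S-γ→Site 3 4, S-δ→Site 2 1  ⇒ total 15.
Compare {Site 3, Site 4}: total 17.
Compare {Site 2, Site 4}: total 18.
No size-2 selection does better; minimum is 15.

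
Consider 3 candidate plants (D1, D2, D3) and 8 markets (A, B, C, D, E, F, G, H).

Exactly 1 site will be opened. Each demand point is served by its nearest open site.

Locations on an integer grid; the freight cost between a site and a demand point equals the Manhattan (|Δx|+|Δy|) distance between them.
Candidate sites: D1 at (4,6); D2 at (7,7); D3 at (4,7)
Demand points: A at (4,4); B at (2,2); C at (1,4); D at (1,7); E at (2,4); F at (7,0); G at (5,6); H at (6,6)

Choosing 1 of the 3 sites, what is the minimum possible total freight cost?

Open {D1}.
  A→D1 2, B→D1 6, C→D1 5, D→D1 4, E→D1 4, F→D1 9, G→D1 1, H→D1 2  ⇒ total 33.
Compare {D3}: total 39.
Compare {D2}: total 51.

33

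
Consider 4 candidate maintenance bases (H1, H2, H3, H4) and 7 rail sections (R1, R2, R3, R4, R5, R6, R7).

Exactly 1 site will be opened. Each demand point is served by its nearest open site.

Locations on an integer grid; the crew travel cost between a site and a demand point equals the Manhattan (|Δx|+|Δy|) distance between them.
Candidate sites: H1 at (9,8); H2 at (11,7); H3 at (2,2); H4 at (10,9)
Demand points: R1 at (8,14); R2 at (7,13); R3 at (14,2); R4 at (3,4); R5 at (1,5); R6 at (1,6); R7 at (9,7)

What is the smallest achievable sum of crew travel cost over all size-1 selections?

Open {H1}.
  R1→H1 7, R2→H1 7, R3→H1 11, R4→H1 10, R5→H1 11, R6→H1 10, R7→H1 1  ⇒ total 57.
Compare {H2}: total 64.
Compare {H4}: total 65.
No size-1 selection does better; minimum is 57.

57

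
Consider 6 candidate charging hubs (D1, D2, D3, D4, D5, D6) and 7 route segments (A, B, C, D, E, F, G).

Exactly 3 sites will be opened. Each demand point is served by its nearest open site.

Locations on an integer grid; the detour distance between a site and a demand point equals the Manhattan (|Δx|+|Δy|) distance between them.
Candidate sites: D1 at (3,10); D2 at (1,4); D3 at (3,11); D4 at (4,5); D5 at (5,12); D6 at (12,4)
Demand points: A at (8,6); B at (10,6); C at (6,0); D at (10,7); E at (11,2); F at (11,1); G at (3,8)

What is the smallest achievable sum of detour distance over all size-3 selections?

30

Open {D1, D4, D6}.
  A→D4 5, B→D6 4, C→D4 7, D→D6 5, E→D6 3, F→D6 4, G→D1 2  ⇒ total 30.
Compare {D3, D4, D6}: total 31.
Compare {D2, D4, D6}: total 32.
No size-3 selection does better; minimum is 30.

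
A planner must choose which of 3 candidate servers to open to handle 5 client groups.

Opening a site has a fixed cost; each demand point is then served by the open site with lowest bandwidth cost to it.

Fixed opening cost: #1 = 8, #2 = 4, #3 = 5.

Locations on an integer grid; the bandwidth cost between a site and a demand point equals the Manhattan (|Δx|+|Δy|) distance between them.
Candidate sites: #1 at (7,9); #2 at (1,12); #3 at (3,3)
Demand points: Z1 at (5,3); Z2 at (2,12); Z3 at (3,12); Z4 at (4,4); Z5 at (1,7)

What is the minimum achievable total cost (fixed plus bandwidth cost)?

21

Open {#2, #3}: assign each demand point to its cheapest open site.
  Z1→#3 2, Z2→#2 1, Z3→#2 2, Z4→#3 2, Z5→#2 5
  bandwidth cost 12, fixed 9 → total 21.
Compare {#1, #2, #3}: bandwidth cost 12 + fixed 17 = 29.
Compare {#3}: bandwidth cost 29 + fixed 5 = 34.
Compare {#2}: bandwidth cost 32 + fixed 4 = 36.
All other subsets cost ≥ 29. Minimum total cost: 21.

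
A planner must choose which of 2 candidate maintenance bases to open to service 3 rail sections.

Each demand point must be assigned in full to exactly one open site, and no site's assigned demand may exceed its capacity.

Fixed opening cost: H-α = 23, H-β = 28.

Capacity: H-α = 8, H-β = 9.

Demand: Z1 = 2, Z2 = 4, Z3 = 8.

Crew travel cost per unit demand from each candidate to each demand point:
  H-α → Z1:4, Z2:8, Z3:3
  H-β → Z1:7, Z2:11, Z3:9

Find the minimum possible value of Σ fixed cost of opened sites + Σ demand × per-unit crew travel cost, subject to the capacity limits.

Open {H-α, H-β}; cheapest assignment that respects the capacities:
  H-α (cap 8, load 8): Z3 — cost 8×3 = 24
  H-β (cap 9, load 6): Z1, Z2 — cost 2×7 + 4×11 = 58
  Shipping 82, fixed 51 → total 133.
  Any other capacity-feasible assignment to {H-α, H-β} ships for at least 82.
Total demand is 14 and no other set of sites has combined capacity ≥ 14, so {H-α, H-β} is the only feasible choice of open sites. Minimum: 133.

133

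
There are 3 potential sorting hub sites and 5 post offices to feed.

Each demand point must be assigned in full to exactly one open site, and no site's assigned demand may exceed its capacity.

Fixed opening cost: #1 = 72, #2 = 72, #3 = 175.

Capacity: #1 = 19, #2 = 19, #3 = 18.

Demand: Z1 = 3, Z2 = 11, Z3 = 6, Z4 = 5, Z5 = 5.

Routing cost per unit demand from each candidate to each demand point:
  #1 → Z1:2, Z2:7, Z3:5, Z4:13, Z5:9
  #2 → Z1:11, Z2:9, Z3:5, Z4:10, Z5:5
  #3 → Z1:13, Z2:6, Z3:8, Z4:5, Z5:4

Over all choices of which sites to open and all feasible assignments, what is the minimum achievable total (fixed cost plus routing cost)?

Open {#1, #2}; cheapest assignment that respects the capacities:
  #1 (cap 19, load 14): Z1, Z2 — cost 3×2 + 11×7 = 83
  #2 (cap 19, load 16): Z3, Z4, Z5 — cost 6×5 + 5×10 + 5×5 = 105
  Shipping 188, fixed 144 → total 332.
  Any other capacity-feasible assignment to {#1, #2} ships for at least 188.
Compare {#1, #3}: its best feasible assignment gives total 419.
Compare {#2, #3}: its best feasible assignment gives total 426.
Every other set of open sites that can feasibly serve all demand totals ≥ 419 even under its best assignment. Minimum: 332.

332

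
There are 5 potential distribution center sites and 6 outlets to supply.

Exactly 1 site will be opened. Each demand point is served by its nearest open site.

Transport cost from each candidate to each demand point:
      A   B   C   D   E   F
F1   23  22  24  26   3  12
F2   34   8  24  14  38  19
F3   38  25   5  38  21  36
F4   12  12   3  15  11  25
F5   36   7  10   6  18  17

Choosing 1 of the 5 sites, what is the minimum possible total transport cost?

Open {F4}.
  A→F4 12, B→F4 12, C→F4 3, D→F4 15, E→F4 11, F→F4 25  ⇒ total 78.
Compare {F5}: total 94.
Compare {F1}: total 110.
No size-1 selection does better; minimum is 78.

78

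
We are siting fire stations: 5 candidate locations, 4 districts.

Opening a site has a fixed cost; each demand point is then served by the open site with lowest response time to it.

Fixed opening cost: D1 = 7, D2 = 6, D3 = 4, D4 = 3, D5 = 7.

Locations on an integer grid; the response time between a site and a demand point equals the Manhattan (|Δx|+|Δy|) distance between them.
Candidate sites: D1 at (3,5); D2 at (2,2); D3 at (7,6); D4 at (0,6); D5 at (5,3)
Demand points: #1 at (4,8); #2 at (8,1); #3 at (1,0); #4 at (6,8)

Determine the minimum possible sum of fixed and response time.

27

Open {D2, D3}: assign each demand point to its cheapest open site.
  #1→D3 5, #2→D3 6, #3→D2 3, #4→D3 3
  response time 17, fixed 10 → total 27.
Compare {D3, D4}: response time 21 + fixed 7 = 28.
Compare {D3}: response time 26 + fixed 4 = 30.
Compare {D2, D3, D4}: response time 17 + fixed 13 = 30.
All other subsets cost ≥ 28. Minimum total cost: 27.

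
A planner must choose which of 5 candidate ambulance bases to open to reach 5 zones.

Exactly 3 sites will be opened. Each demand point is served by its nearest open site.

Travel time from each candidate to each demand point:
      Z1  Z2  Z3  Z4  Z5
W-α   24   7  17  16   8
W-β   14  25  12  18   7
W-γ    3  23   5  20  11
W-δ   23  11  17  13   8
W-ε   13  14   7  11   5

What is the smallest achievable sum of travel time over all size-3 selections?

31

Open {W-α, W-γ, W-ε}.
  Z1→W-γ 3, Z2→W-α 7, Z3→W-γ 5, Z4→W-ε 11, Z5→W-ε 5  ⇒ total 31.
Compare {W-γ, W-δ, W-ε}: total 35.
Compare {W-α, W-γ, W-δ}: total 36.
No size-3 selection does better; minimum is 31.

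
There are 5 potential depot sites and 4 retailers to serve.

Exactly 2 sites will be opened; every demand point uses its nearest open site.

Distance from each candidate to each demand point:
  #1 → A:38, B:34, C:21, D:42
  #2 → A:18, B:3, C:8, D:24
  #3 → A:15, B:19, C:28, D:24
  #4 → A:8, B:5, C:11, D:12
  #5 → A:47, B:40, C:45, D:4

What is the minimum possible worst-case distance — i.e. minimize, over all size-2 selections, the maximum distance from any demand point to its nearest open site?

Open {#4, #5}.
  Farthest demand point is C at distance 11 (to #4); all others are ≤ 11.
With {#1, #4} the worst case is 12.
With {#2, #4} the worst case is 12.
No size-2 selection achieves below 11.

11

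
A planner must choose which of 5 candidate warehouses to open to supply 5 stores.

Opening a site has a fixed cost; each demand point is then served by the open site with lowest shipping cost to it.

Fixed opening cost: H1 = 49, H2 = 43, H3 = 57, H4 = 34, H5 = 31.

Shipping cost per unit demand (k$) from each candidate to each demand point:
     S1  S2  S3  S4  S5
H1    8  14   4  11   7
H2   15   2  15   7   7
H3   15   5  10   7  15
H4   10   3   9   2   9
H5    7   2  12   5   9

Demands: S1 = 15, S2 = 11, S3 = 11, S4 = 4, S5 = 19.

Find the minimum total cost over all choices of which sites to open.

404

Open {H1, H5}: assign each demand point to its cheapest open site.
  S1→H5 15×7=105, S2→H5 11×2=22, S3→H1 11×4=44, S4→H5 4×5=20, S5→H1 19×7=133
  shipping cost 324, fixed 80 → total 404.
Compare {H1, H4}: shipping cost 338 + fixed 83 = 421.
Compare {H1, H4, H5}: shipping cost 312 + fixed 114 = 426.
Compare {H1, H2}: shipping cost 347 + fixed 92 = 439.
All other subsets cost ≥ 421. Minimum total cost: 404.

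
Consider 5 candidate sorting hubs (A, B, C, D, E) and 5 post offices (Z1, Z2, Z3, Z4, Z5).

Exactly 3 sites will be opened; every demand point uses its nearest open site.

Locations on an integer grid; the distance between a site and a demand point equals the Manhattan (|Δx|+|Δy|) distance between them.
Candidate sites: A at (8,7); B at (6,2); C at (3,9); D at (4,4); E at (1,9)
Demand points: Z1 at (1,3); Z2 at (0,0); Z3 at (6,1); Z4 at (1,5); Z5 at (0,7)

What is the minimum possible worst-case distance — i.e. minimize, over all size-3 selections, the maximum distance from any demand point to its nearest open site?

Open {A, B, C}.
  Farthest demand point is Z2 at distance 8 (to B); all others are ≤ 8.
With {A, B, D} the worst case is 8.
With {A, B, E} the worst case is 8.
No size-3 selection achieves below 8.

8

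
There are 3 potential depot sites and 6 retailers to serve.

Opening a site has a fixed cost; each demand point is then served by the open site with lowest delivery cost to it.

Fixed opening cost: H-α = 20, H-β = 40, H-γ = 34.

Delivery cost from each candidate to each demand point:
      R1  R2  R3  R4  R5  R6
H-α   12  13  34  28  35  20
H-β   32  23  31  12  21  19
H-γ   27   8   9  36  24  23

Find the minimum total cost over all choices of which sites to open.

Open {H-α, H-γ}: assign each demand point to its cheapest open site.
  R1→H-α 12, R2→H-γ 8, R3→H-γ 9, R4→H-α 28, R5→H-γ 24, R6→H-α 20
  delivery cost 101, fixed 54 → total 155.
Compare {H-γ}: delivery cost 127 + fixed 34 = 161.
Compare {H-α}: delivery cost 142 + fixed 20 = 162.
Compare {H-α, H-β}: delivery cost 108 + fixed 60 = 168.
All other subsets cost ≥ 161. Minimum total cost: 155.

155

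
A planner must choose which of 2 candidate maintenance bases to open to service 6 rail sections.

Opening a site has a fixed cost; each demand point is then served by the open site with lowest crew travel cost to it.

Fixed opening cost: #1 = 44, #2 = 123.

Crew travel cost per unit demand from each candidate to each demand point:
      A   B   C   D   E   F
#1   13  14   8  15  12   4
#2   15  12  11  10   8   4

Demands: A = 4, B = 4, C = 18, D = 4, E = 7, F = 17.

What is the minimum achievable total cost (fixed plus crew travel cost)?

Open {#1}: assign each demand point to its cheapest open site.
  A→#1 4×13=52, B→#1 4×14=56, C→#1 18×8=144, D→#1 4×15=60, E→#1 7×12=84, F→#1 17×4=68
  crew travel cost 464, fixed 44 → total 508.
Compare {#1, #2}: crew travel cost 408 + fixed 167 = 575.
Compare {#2}: crew travel cost 470 + fixed 123 = 593.

508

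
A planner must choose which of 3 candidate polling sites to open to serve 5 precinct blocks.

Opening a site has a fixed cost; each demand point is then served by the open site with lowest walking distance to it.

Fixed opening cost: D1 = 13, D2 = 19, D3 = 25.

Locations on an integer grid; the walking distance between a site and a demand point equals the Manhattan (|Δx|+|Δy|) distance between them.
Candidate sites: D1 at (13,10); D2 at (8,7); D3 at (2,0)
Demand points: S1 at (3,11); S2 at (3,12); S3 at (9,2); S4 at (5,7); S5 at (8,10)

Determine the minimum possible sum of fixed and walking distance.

50

Open {D2}: assign each demand point to its cheapest open site.
  S1→D2 9, S2→D2 10, S3→D2 6, S4→D2 3, S5→D2 3
  walking distance 31, fixed 19 → total 50.
Compare {D1, D2}: walking distance 31 + fixed 32 = 63.
Compare {D1}: walking distance 51 + fixed 13 = 64.
Compare {D2, D3}: walking distance 31 + fixed 44 = 75.
All other subsets cost ≥ 63. Minimum total cost: 50.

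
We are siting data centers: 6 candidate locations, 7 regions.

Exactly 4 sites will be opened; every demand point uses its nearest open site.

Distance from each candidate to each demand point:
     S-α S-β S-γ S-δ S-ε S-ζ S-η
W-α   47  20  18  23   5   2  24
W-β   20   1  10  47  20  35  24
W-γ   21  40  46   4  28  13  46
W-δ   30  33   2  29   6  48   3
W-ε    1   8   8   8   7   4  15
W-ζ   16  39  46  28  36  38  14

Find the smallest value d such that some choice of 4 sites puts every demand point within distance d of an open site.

Open {W-β, W-γ, W-δ, W-ε}.
  Farthest demand point is S-ε at distance 6 (to W-δ); all others are ≤ 6.
With {W-α, W-β, W-δ, W-ε} the worst case is 8.
With {W-α, W-γ, W-δ, W-ε} the worst case is 8.
No size-4 selection achieves below 6.

6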